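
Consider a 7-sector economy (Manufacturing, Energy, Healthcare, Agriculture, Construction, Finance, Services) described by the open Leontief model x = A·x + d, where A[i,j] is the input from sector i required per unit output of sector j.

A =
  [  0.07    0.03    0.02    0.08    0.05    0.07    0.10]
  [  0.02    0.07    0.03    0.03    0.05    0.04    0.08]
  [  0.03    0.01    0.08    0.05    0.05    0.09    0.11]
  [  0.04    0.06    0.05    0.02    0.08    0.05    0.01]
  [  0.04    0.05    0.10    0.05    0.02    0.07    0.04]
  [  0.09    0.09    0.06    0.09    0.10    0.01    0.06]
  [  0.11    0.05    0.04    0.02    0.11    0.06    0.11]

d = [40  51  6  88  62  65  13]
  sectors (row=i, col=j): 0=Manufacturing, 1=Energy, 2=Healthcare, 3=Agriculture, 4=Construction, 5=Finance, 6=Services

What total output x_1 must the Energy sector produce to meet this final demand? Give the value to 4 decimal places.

74.7931

Form M = I − A:
  [  0.93   -0.03   -0.02   -0.08   -0.05   -0.07   -0.10]
  [ -0.02    0.93   -0.03   -0.03   -0.05   -0.04   -0.08]
  [ -0.03   -0.01    0.92   -0.05   -0.05   -0.09   -0.11]
  [ -0.04   -0.06   -0.05    0.98   -0.08   -0.05   -0.01]
  [ -0.04   -0.05   -0.10   -0.05    0.98   -0.07   -0.04]
  [ -0.09   -0.09   -0.06   -0.09   -0.10    0.99   -0.06]
  [ -0.11   -0.05   -0.04   -0.02   -0.11   -0.06    0.89]
Leontief inverse L = M⁻¹:
  [  1.1164    0.0681    0.0574    0.1144    0.1009    0.1090    0.1518]
  [  0.0527    1.0991    0.0592    0.0543    0.0869    0.0698    0.1213]
  [  0.0776    0.0472    1.1218    0.0857    0.1026    0.1310    0.1660]
  [  0.0675    0.0867    0.0804    1.0466    0.1108    0.0792    0.0474]
  [  0.0760    0.0812    0.1349    0.0813    1.0626    0.1055    0.0883]
  [  0.1348    0.1307    0.1048    0.1277    0.1508    1.0588    0.1194]
  [  0.1644    0.0931    0.0864    0.0632    0.1660    0.1095    1.1767]
Total output x = L · d:
  x_0 = 1.1164·40 + 0.0681·51 + 0.0574·6 + 0.1144·88 + 0.1009·62 + 0.1090·65 + 0.1518·13 = 73.8541
  x_1 = 0.0527·40 + 1.0991·51 + 0.0592·6 + 0.0543·88 + 0.0869·62 + 0.0698·65 + 0.1213·13 = 74.7931
  x_2 = 0.0776·40 + 0.0472·51 + 1.1218·6 + 0.0857·88 + 0.1026·62 + 0.1310·65 + 0.1660·13 = 36.8169
  x_3 = 0.0675·40 + 0.0867·51 + 0.0804·6 + 1.0466·88 + 0.1108·62 + 0.0792·65 + 0.0474·13 = 112.3351
  x_4 = 0.0760·40 + 0.0812·51 + 0.1349·6 + 0.0813·88 + 1.0626·62 + 0.1055·65 + 0.0883·13 = 89.0322
  x_5 = 0.1348·40 + 0.1307·51 + 0.1048·6 + 0.1277·88 + 0.1508·62 + 1.0588·65 + 0.1194·13 = 103.6435
  x_6 = 0.1644·40 + 0.0931·51 + 0.0864·6 + 0.0632·88 + 0.1660·62 + 0.1095·65 + 1.1767·13 = 50.1069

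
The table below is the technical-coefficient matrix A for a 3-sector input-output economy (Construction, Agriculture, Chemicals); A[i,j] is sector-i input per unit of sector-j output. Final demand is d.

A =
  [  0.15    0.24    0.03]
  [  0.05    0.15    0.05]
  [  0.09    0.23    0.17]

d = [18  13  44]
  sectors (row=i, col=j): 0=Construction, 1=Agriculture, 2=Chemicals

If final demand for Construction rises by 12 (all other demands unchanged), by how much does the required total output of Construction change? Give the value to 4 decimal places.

Form M = I − A:
  [  0.85   -0.24   -0.03]
  [ -0.05    0.85   -0.05]
  [ -0.09   -0.23    0.83]
Leontief inverse L = M⁻¹:
  [  1.2044    0.3577    0.0651]
  [  0.0798    1.2197    0.0764]
  [  0.1527    0.3768    1.2330]
Total output x = L · d:
  x_0 = 1.2044·18 + 0.3577·13 + 0.0651·44 = 29.1925
  x_1 = 0.0798·18 + 1.2197·13 + 0.0764·44 = 20.6525
  x_2 = 0.1527·18 + 0.3768·13 + 1.2330·44 = 61.9005
Δx_0 = L[0,0] · Δd_0 = 1.2044 · 12 = 14.4528

14.4528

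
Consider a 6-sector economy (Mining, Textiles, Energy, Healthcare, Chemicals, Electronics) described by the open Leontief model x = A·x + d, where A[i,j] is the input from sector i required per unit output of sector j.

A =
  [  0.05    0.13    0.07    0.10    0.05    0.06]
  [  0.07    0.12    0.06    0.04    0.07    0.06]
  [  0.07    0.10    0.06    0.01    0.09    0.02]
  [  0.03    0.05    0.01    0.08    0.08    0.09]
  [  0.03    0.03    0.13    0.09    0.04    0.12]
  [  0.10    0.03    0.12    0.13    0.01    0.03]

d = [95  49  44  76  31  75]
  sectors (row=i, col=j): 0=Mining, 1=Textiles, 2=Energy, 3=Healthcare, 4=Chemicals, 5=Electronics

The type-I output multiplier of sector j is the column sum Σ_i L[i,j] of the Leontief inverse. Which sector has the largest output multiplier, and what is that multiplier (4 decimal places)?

Textiles (1.7772)

Form M = I − A:
  [  0.95   -0.13   -0.07   -0.10   -0.05   -0.06]
  [ -0.07    0.88   -0.06   -0.04   -0.07   -0.06]
  [ -0.07   -0.10    0.94   -0.01   -0.09   -0.02]
  [ -0.03   -0.05   -0.01    0.92   -0.08   -0.09]
  [ -0.03   -0.03   -0.13   -0.09    0.96   -0.12]
  [ -0.10   -0.03   -0.12   -0.13   -0.01    0.97]
Leontief inverse L = M⁻¹:
  [  1.0950    0.1914    0.1225    0.1534    0.0964    0.1083]
  [  0.1125    1.1783    0.1132    0.0903    0.1110    0.1043]
  [  0.1043    0.1503    1.1065    0.0504    0.1249    0.0587]
  [  0.0630    0.0876    0.0539    1.1271    0.1100    0.1286]
  [  0.0751    0.0823    0.1825    0.1423    1.0822    0.1606]
  [  0.1385    0.0874    0.1621    0.1774    0.0547    1.0715]
Total output x = L · d:
  x_0 = 1.0950·95 + 0.1914·49 + 0.1225·44 + 0.1534·76 + 0.0964·31 + 0.1083·75 = 141.5657
  x_1 = 0.1125·95 + 1.1783·49 + 0.1132·44 + 0.0903·76 + 0.1110·31 + 0.1043·75 = 91.5308
  x_2 = 0.1043·95 + 0.1503·49 + 1.1065·44 + 0.0504·76 + 0.1249·31 + 0.0587·75 = 78.0668
  x_3 = 0.0630·95 + 0.0876·49 + 0.0539·44 + 1.1271·76 + 0.1100·31 + 0.1286·75 = 111.3718
  x_4 = 0.0751·95 + 0.0823·49 + 0.1825·44 + 0.1423·76 + 1.0822·31 + 0.1606·75 = 75.6021
  x_5 = 0.1385·95 + 0.0874·49 + 0.1621·44 + 0.1774·76 + 0.0547·31 + 1.0715·75 = 120.1081
Output multipliers (column sums of L):
  Mining: 1.5885
  Textiles: 1.7772
  Energy: 1.7408
  Healthcare: 1.7409
  Chemicals: 1.5793
  Electronics: 1.6319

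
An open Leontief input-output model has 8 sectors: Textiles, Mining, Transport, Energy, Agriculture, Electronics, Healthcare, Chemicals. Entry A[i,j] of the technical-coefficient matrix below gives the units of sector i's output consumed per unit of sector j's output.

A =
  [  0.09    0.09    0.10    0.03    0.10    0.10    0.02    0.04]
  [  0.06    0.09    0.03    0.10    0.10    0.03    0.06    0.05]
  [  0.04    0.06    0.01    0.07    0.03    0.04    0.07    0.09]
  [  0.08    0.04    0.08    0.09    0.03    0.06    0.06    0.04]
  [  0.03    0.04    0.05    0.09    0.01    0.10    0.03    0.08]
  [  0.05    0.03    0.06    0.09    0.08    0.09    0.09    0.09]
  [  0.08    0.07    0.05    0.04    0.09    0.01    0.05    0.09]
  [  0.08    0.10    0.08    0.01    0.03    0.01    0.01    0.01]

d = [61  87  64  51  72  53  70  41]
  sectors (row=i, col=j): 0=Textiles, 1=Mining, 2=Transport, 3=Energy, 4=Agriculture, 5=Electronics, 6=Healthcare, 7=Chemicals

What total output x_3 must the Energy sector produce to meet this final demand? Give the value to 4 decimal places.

107.8370

Form M = I − A:
  [  0.91   -0.09   -0.10   -0.03   -0.10   -0.10   -0.02   -0.04]
  [ -0.06    0.91   -0.03   -0.10   -0.10   -0.03   -0.06   -0.05]
  [ -0.04   -0.06    0.99   -0.07   -0.03   -0.04   -0.07   -0.09]
  [ -0.08   -0.04   -0.08    0.91   -0.03   -0.06   -0.06   -0.04]
  [ -0.03   -0.04   -0.05   -0.09    0.99   -0.10   -0.03   -0.08]
  [ -0.05   -0.03   -0.06   -0.09   -0.08    0.91   -0.09   -0.09]
  [ -0.08   -0.07   -0.05   -0.04   -0.09   -0.01    0.95   -0.09]
  [ -0.08   -0.10   -0.08   -0.01   -0.03   -0.01   -0.01    0.99]
Leontief inverse L = M⁻¹:
  [  1.1566    0.1601    0.1612    0.1054    0.1647    0.1665    0.0751    0.1090]
  [  0.1235    1.1542    0.0883    0.1676    0.1568    0.0861    0.1068    0.1083]
  [  0.0922    0.1128    1.0571    0.1182    0.0764    0.0791    0.1057    0.1333]
  [  0.1403    0.0994    0.1343    1.1499    0.0847    0.1119    0.1060    0.0960]
  [  0.0835    0.0920    0.0990    0.1439    1.0573    0.1444    0.0724    0.1280]
  [  0.1204    0.0996    0.1249    0.1603    0.1416    1.1503    0.1433    0.1568]
  [  0.1378    0.1321    0.1029    0.0963    0.1414    0.0594    1.0891    0.1413]
  [  0.1199    0.1448    0.1140    0.0536    0.0711    0.0463    0.0411    1.0485]
Total output x = L · d:
  x_0 = 1.1566·61 + 0.1601·87 + 0.1612·64 + 0.1054·51 + 0.1647·72 + 0.1665·53 + 0.0751·70 + 0.1090·41 = 130.5840
  x_1 = 0.1235·61 + 1.1542·87 + 0.0883·64 + 0.1676·51 + 0.1568·72 + 0.0861·53 + 0.1068·70 + 0.1083·41 = 149.9160
  x_2 = 0.0922·61 + 0.1128·87 + 1.0571·64 + 0.1182·51 + 0.0764·72 + 0.0791·53 + 0.1057·70 + 0.1333·41 = 111.6782
  x_3 = 0.1403·61 + 0.0994·87 + 0.1343·64 + 1.1499·51 + 0.0847·72 + 0.1119·53 + 0.1060·70 + 0.0960·41 = 107.8370
  x_4 = 0.0835·61 + 0.0920·87 + 0.0990·64 + 0.1439·51 + 1.0573·72 + 0.1444·53 + 0.0724·70 + 0.1280·41 = 120.8643
  x_5 = 0.1204·61 + 0.0996·87 + 0.1249·64 + 0.1603·51 + 0.1416·72 + 1.1503·53 + 0.1433·70 + 0.1568·41 = 119.7953
  x_6 = 0.1378·61 + 0.1321·87 + 0.1029·64 + 0.0963·51 + 0.1414·72 + 0.0594·53 + 1.0891·70 + 0.1413·41 = 126.7556
  x_7 = 0.1199·61 + 0.1448·87 + 0.1140·64 + 0.0536·51 + 0.0711·72 + 0.0463·53 + 0.0411·70 + 1.0485·41 = 83.3761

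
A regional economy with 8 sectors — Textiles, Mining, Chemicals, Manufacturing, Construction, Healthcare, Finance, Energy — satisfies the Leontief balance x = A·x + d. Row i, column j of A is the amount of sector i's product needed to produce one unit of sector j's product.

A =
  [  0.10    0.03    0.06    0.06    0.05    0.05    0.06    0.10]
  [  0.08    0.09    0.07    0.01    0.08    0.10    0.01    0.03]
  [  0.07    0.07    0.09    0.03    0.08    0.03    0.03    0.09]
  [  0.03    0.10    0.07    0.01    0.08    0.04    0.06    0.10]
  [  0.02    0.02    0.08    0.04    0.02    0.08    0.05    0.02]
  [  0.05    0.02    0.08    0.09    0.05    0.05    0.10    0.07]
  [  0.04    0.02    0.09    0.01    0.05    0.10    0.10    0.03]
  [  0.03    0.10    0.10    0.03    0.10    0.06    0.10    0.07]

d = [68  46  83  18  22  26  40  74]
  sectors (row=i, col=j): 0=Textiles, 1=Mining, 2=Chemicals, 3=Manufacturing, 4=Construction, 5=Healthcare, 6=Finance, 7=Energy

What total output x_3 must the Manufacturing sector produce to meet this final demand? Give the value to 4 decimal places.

65.2741

Form M = I − A:
  [  0.90   -0.03   -0.06   -0.06   -0.05   -0.05   -0.06   -0.10]
  [ -0.08    0.91   -0.07   -0.01   -0.08   -0.10   -0.01   -0.03]
  [ -0.07   -0.07    0.91   -0.03   -0.08   -0.03   -0.03   -0.09]
  [ -0.03   -0.10   -0.07    0.99   -0.08   -0.04   -0.06   -0.10]
  [ -0.02   -0.02   -0.08   -0.04    0.98   -0.08   -0.05   -0.02]
  [ -0.05   -0.02   -0.08   -0.09   -0.05    0.95   -0.10   -0.07]
  [ -0.04   -0.02   -0.09   -0.01   -0.05   -0.10    0.90   -0.03]
  [ -0.03   -0.10   -0.10   -0.03   -0.10   -0.06   -0.10    0.93]
Leontief inverse L = M⁻¹:
  [  1.1527    0.0853    0.1404    0.0960    0.1141    0.1114    0.1260    0.1655]
  [  0.1309    1.1364    0.1410    0.0466    0.1348    0.1564    0.0636    0.0861]
  [  0.1208    0.1240    1.1665    0.0631    0.1409    0.0893    0.0869    0.1492]
  [  0.0790    0.1533    0.1471    1.0418    0.1406    0.1028    0.1177    0.1543]
  [  0.0535    0.0537    0.1321    0.0642    1.0606    0.1182    0.0918    0.0618]
  [  0.0992    0.0743    0.1603    0.1229    0.1130    1.1113    0.1655    0.1332]
  [  0.0840    0.0597    0.1592    0.0427    0.1009    0.1530    1.1572    0.0820]
  [  0.0880    0.1602    0.1915    0.0679    0.1700    0.1342    0.1690    1.1349]
Total output x = L · d:
  x_0 = 1.1527·68 + 0.0853·46 + 0.1404·83 + 0.0960·18 + 0.1141·22 + 0.1114·26 + 0.1260·40 + 0.1655·74 = 118.3786
  x_1 = 0.1309·68 + 1.1364·46 + 0.1410·83 + 0.0466·18 + 0.1348·22 + 0.1564·26 + 0.0636·40 + 0.0861·74 = 89.6678
  x_2 = 0.1208·68 + 0.1240·46 + 1.1665·83 + 0.0631·18 + 0.1409·22 + 0.0893·26 + 0.0869·40 + 0.1492·74 = 131.8112
  x_3 = 0.0790·68 + 0.1533·46 + 0.1471·83 + 1.0418·18 + 0.1406·22 + 0.1028·26 + 0.1177·40 + 0.1543·74 = 65.2741
  x_4 = 0.0535·68 + 0.0537·46 + 0.1321·83 + 0.0642·18 + 1.0606·22 + 0.1182·26 + 0.0918·40 + 0.0618·74 = 52.8766
  x_5 = 0.0992·68 + 0.0743·46 + 0.1603·83 + 0.1229·18 + 0.1130·22 + 1.1113·26 + 0.1655·40 + 0.1332·74 = 73.5438
  x_6 = 0.0840·68 + 0.0597·46 + 0.1592·83 + 0.0427·18 + 0.1009·22 + 0.1530·26 + 1.1572·40 + 0.0820·74 = 80.9955
  x_7 = 0.0880·68 + 0.1602·46 + 0.1915·83 + 0.0679·18 + 0.1700·22 + 0.1342·26 + 0.1690·40 + 1.1349·74 = 128.4487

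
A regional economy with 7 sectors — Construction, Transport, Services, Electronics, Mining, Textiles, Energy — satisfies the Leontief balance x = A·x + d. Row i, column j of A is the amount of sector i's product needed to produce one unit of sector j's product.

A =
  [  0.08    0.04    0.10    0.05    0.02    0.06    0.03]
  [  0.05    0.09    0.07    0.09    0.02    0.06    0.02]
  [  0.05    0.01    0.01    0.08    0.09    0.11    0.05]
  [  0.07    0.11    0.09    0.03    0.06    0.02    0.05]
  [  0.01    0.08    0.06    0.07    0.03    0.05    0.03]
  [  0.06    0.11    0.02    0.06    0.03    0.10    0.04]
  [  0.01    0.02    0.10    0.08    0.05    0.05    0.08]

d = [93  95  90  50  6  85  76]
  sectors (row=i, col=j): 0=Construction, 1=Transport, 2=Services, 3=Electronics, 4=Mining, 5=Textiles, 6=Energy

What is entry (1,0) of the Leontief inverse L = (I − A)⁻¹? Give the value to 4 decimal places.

L[1,0] = 0.0858

Form M = I − A:
  [  0.92   -0.04   -0.10   -0.05   -0.02   -0.06   -0.03]
  [ -0.05    0.91   -0.07   -0.09   -0.02   -0.06   -0.02]
  [ -0.05   -0.01    0.99   -0.08   -0.09   -0.11   -0.05]
  [ -0.07   -0.11   -0.09    0.97   -0.06   -0.02   -0.05]
  [ -0.01   -0.08   -0.06   -0.07    0.97   -0.05   -0.03]
  [ -0.06   -0.11   -0.02   -0.06   -0.03    0.90   -0.04]
  [ -0.01   -0.02   -0.10   -0.08   -0.05   -0.05    0.92]
Leontief inverse L = M⁻¹:
  [  1.1136    0.0796    0.1372    0.0907    0.0491    0.1042    0.0566]
  [  0.0858    1.1378    0.1110    0.1330    0.0494    0.1034    0.0469]
  [  0.0816    0.0600    1.0516    0.1207    0.1167    0.1515    0.0781]
  [  0.1040    0.1542    0.1343    1.0788    0.0906    0.0670    0.0785]
  [  0.0373    0.1198    0.0929    0.1065    1.0547    0.0857    0.0528]
  [  0.0965    0.1627    0.0643    0.1059    0.0568    1.1455    0.0676]
  [  0.0391    0.0609    0.1384    0.1224    0.0826    0.0926    1.1104]
Total output x = L · d:
  x_0 = 1.1136·93 + 0.0796·95 + 0.1372·90 + 0.0907·50 + 0.0491·6 + 0.1042·85 + 0.0566·76 = 141.4535
  x_1 = 0.0858·93 + 1.1378·95 + 0.1110·90 + 0.1330·50 + 0.0494·6 + 0.1034·85 + 0.0469·76 = 145.3686
  x_2 = 0.0816·93 + 0.0600·95 + 1.0516·90 + 0.1207·50 + 0.1167·6 + 0.1515·85 + 0.0781·76 = 133.4763
  x_3 = 0.1040·93 + 0.1542·95 + 0.1343·90 + 1.0788·50 + 0.0906·6 + 0.0670·85 + 0.0785·76 = 102.5563
  x_4 = 0.0373·93 + 0.1198·95 + 0.0929·90 + 0.1065·50 + 1.0547·6 + 0.0857·85 + 0.0528·76 = 46.1566
  x_5 = 0.0965·93 + 0.1627·95 + 0.0643·90 + 0.1059·50 + 0.0568·6 + 1.1455·85 + 0.0676·76 = 138.3509
  x_6 = 0.0391·93 + 0.0609·95 + 0.1384·90 + 0.1224·50 + 0.0826·6 + 0.0926·85 + 1.1104·76 = 120.7602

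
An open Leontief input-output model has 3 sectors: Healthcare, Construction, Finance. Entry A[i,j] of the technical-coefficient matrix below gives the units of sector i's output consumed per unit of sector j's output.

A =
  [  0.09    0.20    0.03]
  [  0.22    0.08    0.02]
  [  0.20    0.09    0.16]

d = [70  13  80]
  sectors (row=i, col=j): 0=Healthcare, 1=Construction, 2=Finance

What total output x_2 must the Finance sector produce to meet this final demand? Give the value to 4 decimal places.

120.5753

Form M = I − A:
  [  0.91   -0.20   -0.03]
  [ -0.22    0.92   -0.02]
  [ -0.20   -0.09    0.84]
Leontief inverse L = M⁻¹:
  [  1.1722    0.2595    0.0480]
  [  0.2870    1.1530    0.0377]
  [  0.3099    0.1853    1.2060]
Total output x = L · d:
  x_0 = 1.1722·70 + 0.2595·13 + 0.0480·80 = 89.2715
  x_1 = 0.2870·70 + 1.1530·13 + 0.0377·80 = 38.0992
  x_2 = 0.3099·70 + 0.1853·13 + 1.2060·80 = 120.5753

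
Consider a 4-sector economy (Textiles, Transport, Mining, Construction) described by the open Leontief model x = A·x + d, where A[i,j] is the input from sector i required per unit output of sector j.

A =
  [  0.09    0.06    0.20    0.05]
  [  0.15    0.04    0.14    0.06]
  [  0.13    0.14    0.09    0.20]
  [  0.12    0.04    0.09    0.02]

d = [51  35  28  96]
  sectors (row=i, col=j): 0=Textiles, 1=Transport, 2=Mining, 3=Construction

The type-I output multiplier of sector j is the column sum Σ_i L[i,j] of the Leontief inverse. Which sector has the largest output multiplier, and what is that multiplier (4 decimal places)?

Form M = I − A:
  [  0.91   -0.06   -0.20   -0.05]
  [ -0.15    0.96   -0.14   -0.06]
  [ -0.13   -0.14    0.91   -0.20]
  [ -0.12   -0.04   -0.09    0.98]
Leontief inverse L = M⁻¹:
  [  1.1770    0.1211    0.2898    0.1266]
  [  0.2302    1.0951    0.2315    0.1260]
  [  0.2422    0.2030    1.2102    0.2718]
  [  0.1758    0.0782    0.1561    1.0660]
Total output x = L · d:
  x_0 = 1.1770·51 + 0.1211·35 + 0.2898·28 + 0.1266·96 = 84.5335
  x_1 = 0.2302·51 + 1.0951·35 + 0.2315·28 + 0.1260·96 = 68.6508
  x_2 = 0.2422·51 + 0.2030·35 + 1.2102·28 + 0.2718·96 = 79.4306
  x_3 = 0.1758·51 + 0.0782·35 + 0.1561·28 + 1.0660·96 = 118.4069
Output multipliers (column sums of L):
  Textiles: 1.8251
  Transport: 1.4973
  Mining: 1.8877
  Construction: 1.5904

Mining (1.8877)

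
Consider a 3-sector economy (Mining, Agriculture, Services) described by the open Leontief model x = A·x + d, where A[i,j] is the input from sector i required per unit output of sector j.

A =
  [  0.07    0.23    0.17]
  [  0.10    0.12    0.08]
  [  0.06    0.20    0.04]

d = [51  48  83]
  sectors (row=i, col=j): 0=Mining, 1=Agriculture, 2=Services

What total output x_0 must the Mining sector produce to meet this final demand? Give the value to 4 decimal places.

Form M = I − A:
  [  0.93   -0.23   -0.17]
  [ -0.10    0.88   -0.08]
  [ -0.06   -0.20    0.96]
Leontief inverse L = M⁻¹:
  [  1.1273    0.3466    0.2285]
  [  0.1371    1.2005    0.1243]
  [  0.0990    0.2718    1.0818]
Total output x = L · d:
  x_0 = 1.1273·51 + 0.3466·48 + 0.2285·83 = 93.0916
  x_1 = 0.1371·51 + 1.2005·48 + 0.1243·83 = 74.9320
  x_2 = 0.0990·51 + 0.2718·48 + 1.0818·83 = 107.8874

93.0916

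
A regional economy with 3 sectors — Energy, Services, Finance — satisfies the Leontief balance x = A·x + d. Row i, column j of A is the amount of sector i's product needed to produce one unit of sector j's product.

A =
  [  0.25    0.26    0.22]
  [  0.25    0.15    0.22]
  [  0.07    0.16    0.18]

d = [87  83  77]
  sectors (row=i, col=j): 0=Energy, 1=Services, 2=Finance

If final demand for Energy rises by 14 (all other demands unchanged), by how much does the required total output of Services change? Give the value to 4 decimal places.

7.3968

Form M = I − A:
  [  0.75   -0.26   -0.22]
  [ -0.25    0.85   -0.22]
  [ -0.07   -0.16    0.82]
Leontief inverse L = M⁻¹:
  [  1.5865    0.5955    0.5854]
  [  0.5283    1.4374    0.5274]
  [  0.2385    0.3313    1.3724]
Total output x = L · d:
  x_0 = 1.5865·87 + 0.5955·83 + 0.5854·77 = 232.5202
  x_1 = 0.5283·87 + 1.4374·83 + 0.5274·77 = 205.8741
  x_2 = 0.2385·87 + 0.3313·83 + 1.3724·77 = 153.9223
Δx_1 = L[1,0] · Δd_0 = 0.5283 · 14 = 7.3968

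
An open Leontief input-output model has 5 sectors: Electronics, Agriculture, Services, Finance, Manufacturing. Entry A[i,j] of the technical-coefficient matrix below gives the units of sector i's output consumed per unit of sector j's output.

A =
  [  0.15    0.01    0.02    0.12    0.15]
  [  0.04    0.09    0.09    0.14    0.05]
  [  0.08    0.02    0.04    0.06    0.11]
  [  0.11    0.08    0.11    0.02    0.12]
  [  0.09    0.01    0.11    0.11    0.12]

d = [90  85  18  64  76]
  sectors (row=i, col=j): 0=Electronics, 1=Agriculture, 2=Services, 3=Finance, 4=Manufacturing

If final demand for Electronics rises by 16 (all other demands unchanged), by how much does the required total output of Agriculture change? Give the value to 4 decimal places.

1.6825

Form M = I − A:
  [  0.85   -0.01   -0.02   -0.12   -0.15]
  [ -0.04    0.91   -0.09   -0.14   -0.05]
  [ -0.08   -0.02    0.96   -0.06   -0.11]
  [ -0.11   -0.08   -0.11    0.98   -0.12]
  [ -0.09   -0.01   -0.11   -0.11    0.88]
Leontief inverse L = M⁻¹:
  [  1.2363    0.0347    0.0791    0.1891    0.2484]
  [  0.1052    1.1219    0.1443    0.1962    0.1265]
  [  0.1359    0.0366    1.0803    0.1076    0.1750]
  [  0.1831    0.1037    0.1621    1.0907    0.2061]
  [  0.1675    0.0338    0.1650    0.1714    1.2108]
Total output x = L · d:
  x_0 = 1.2363·90 + 0.0347·85 + 0.0791·18 + 0.1891·64 + 0.2484·76 = 146.6170
  x_1 = 0.1052·90 + 1.1219·85 + 0.1443·18 + 0.1962·64 + 0.1265·76 = 129.5864
  x_2 = 0.1359·90 + 0.0366·85 + 1.0803·18 + 0.1076·64 + 0.1750·76 = 54.9715
  x_3 = 0.1831·90 + 0.1037·85 + 0.1621·18 + 1.0907·64 + 0.2061·76 = 113.6849
  x_4 = 0.1675·90 + 0.0338·85 + 0.1650·18 + 0.1714·64 + 1.2108·76 = 123.9132
Δx_1 = L[1,0] · Δd_0 = 0.1052 · 16 = 1.6825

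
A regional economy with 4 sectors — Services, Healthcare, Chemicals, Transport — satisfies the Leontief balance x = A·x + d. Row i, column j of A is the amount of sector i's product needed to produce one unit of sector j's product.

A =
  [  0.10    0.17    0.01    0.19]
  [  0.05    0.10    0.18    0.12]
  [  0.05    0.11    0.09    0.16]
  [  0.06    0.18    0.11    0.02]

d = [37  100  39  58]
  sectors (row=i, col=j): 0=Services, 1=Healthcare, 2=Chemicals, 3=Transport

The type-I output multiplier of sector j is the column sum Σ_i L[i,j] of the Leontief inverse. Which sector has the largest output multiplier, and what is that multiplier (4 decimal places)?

Form M = I − A:
  [  0.90   -0.17   -0.01   -0.19]
  [ -0.05    0.90   -0.18   -0.12]
  [ -0.05   -0.11    0.91   -0.16]
  [ -0.06   -0.18   -0.11    0.98]
Leontief inverse L = M⁻¹:
  [  1.1509    0.2848    0.1022    0.2747]
  [  0.0955    1.2032    0.2643    0.2090]
  [  0.0921    0.2071    1.1692    0.2341]
  [  0.0983    0.2617    0.1860    1.1019]
Total output x = L · d:
  x_0 = 1.1509·37 + 0.2848·100 + 0.1022·39 + 0.2747·58 = 90.9851
  x_1 = 0.0955·37 + 1.2032·100 + 0.2643·39 + 0.2090·58 = 146.2874
  x_2 = 0.0921·37 + 0.2071·100 + 1.1692·39 + 0.2341·58 = 83.2928
  x_3 = 0.0983·37 + 0.2617·100 + 0.1860·39 + 1.1019·58 = 100.9725
Output multipliers (column sums of L):
  Services: 1.4368
  Healthcare: 1.9569
  Chemicals: 1.7217
  Transport: 1.8197

Healthcare (1.9569)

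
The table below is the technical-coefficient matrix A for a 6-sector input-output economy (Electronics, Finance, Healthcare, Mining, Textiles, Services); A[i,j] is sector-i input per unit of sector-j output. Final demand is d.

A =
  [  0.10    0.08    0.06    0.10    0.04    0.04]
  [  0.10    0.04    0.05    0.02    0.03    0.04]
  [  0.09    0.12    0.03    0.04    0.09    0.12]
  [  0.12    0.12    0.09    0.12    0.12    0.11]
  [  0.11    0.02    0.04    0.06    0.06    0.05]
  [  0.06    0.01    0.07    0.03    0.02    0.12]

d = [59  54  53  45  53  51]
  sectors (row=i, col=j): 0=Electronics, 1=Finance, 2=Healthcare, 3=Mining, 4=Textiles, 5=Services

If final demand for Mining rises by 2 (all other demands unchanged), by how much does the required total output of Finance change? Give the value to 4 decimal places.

0.1015

Form M = I − A:
  [  0.90   -0.08   -0.06   -0.10   -0.04   -0.04]
  [ -0.10    0.96   -0.05   -0.02   -0.03   -0.04]
  [ -0.09   -0.12    0.97   -0.04   -0.09   -0.12]
  [ -0.12   -0.12   -0.09    0.88   -0.12   -0.11]
  [ -0.11   -0.02   -0.04   -0.06    0.94   -0.05]
  [ -0.06   -0.01   -0.07   -0.03   -0.02    0.88]
Leontief inverse L = M⁻¹:
  [  1.1731    0.1323    0.1038    0.1502    0.0853    0.0971]
  [  0.1453    1.0717    0.0767    0.0507    0.0558    0.0753]
  [  0.1652    0.1636    1.0759    0.0864    0.1301    0.1799]
  [  0.2329    0.1944    0.1575    1.1941    0.1879    0.2008]
  [  0.1679    0.0599    0.0750    0.1018    1.0951    0.0955]
  [  0.1065    0.0422    0.1006    0.0607    0.0481    1.1672]
Total output x = L · d:
  x_0 = 1.1731·59 + 0.1323·54 + 0.1038·53 + 0.1502·45 + 0.0853·53 + 0.0971·51 = 98.0943
  x_1 = 0.1453·59 + 1.0717·54 + 0.0767·53 + 0.0507·45 + 0.0558·53 + 0.0753·51 = 79.5879
  x_2 = 0.1652·59 + 0.1636·54 + 1.0759·53 + 0.0864·45 + 0.1301·53 + 0.1799·51 = 95.5656
  x_3 = 0.2329·59 + 0.1944·54 + 0.1575·53 + 1.1941·45 + 0.1879·53 + 0.2008·51 = 106.5147
  x_4 = 0.1679·59 + 0.0599·54 + 0.0750·53 + 0.1018·45 + 1.0951·53 + 0.0955·51 = 84.6072
  x_5 = 0.1065·59 + 0.0422·54 + 0.1006·53 + 0.0607·45 + 0.0481·53 + 1.1672·51 = 78.7031
Δx_1 = L[1,3] · Δd_3 = 0.0507 · 2 = 0.1015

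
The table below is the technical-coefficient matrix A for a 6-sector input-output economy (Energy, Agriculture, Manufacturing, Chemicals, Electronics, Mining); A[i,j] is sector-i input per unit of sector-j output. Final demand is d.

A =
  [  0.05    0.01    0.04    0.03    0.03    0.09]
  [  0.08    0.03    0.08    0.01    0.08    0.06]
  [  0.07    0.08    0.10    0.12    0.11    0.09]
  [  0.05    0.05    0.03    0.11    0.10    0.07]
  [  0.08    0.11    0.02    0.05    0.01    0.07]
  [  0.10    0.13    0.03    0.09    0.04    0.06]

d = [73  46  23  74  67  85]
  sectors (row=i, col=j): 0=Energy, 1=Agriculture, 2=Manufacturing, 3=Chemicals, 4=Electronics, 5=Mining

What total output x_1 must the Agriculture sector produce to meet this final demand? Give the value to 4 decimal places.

Form M = I − A:
  [  0.95   -0.01   -0.04   -0.03   -0.03   -0.09]
  [ -0.08    0.97   -0.08   -0.01   -0.08   -0.06]
  [ -0.07   -0.08    0.90   -0.12   -0.11   -0.09]
  [ -0.05   -0.05   -0.03    0.89   -0.10   -0.07]
  [ -0.08   -0.11   -0.02   -0.05    0.99   -0.07]
  [ -0.10   -0.13   -0.03   -0.09   -0.04    0.94]
Leontief inverse L = M⁻¹:
  [  1.0808    0.0413    0.0589    0.0600    0.0535    0.1202]
  [  0.1206    1.0697    0.1079    0.0472    0.1110    0.1019]
  [  0.1374    0.1458    1.1454    0.1862    0.1684    0.1585]
  [  0.0973    0.0969    0.0585    1.1555    0.1387    0.1175]
  [  0.1191    0.1422    0.0475    0.0816    1.0431    0.1088]
  [  0.1504    0.1723    0.0654    0.1330    0.0841    1.1117]
Total output x = L · d:
  x_0 = 1.0808·73 + 0.0413·46 + 0.0589·23 + 0.0600·74 + 0.0535·67 + 0.1202·85 = 100.3947
  x_1 = 0.1206·73 + 1.0697·46 + 0.1079·23 + 0.0472·74 + 0.1110·67 + 0.1019·85 = 80.0828
  x_2 = 0.1374·73 + 0.1458·46 + 1.1454·23 + 0.1862·74 + 0.1684·67 + 0.1585·85 = 81.6180
  x_3 = 0.0973·73 + 0.0969·46 + 0.0585·23 + 1.1555·74 + 0.1387·67 + 0.1175·85 = 117.6949
  x_4 = 0.1191·73 + 0.1422·46 + 0.0475·23 + 0.0816·74 + 1.0431·67 + 0.1088·85 = 101.4989
  x_5 = 0.1504·73 + 0.1723·46 + 0.0654·23 + 0.1330·74 + 0.0841·67 + 1.1117·85 = 130.3737

80.0828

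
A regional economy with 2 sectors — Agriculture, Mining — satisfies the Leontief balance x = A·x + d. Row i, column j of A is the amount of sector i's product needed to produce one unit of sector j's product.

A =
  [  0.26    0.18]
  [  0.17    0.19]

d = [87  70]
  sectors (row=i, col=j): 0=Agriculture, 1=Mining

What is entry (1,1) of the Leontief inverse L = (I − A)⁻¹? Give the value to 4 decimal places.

L[1,1] = 1.3010

Form M = I − A:
  [  0.74   -0.18]
  [ -0.17    0.81]
Leontief inverse L = M⁻¹:
  [  1.4241    0.3165]
  [  0.2989    1.3010]
Total output x = L · d:
  x_0 = 1.4241·87 + 0.3165·70 = 146.0443
  x_1 = 0.2989·87 + 1.3010·70 = 117.0710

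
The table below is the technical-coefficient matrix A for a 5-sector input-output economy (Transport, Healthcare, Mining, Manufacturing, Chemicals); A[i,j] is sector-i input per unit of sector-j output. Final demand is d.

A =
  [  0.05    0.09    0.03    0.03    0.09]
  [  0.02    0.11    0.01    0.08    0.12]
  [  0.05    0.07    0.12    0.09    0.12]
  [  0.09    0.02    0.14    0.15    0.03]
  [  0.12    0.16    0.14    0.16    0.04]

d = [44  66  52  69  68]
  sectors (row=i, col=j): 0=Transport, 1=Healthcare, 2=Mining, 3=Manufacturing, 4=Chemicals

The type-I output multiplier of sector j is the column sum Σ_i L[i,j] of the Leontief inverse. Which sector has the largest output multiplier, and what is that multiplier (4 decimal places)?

Manufacturing (1.9064)

Form M = I − A:
  [  0.95   -0.09   -0.03   -0.03   -0.09]
  [ -0.02    0.89   -0.01   -0.08   -0.12]
  [ -0.05   -0.07    0.88   -0.09   -0.12]
  [ -0.09   -0.02   -0.14    0.85   -0.03]
  [ -0.12   -0.16   -0.14   -0.16    0.96]
Leontief inverse L = M⁻¹:
  [  1.0839    0.1407    0.0727    0.0838    0.1309]
  [  0.0631    1.1681    0.0655    0.1501    0.1648]
  [  0.1062    0.1420    1.1991    0.1786    0.1832]
  [  0.1403    0.0744    0.2149    1.2277    0.0877]
  [  0.1849    0.2454    0.2307    0.2662    1.1268]
Total output x = L · d:
  x_0 = 1.0839·44 + 0.1407·66 + 0.0727·52 + 0.0838·69 + 0.1309·68 = 75.4502
  x_1 = 0.0631·44 + 1.1681·66 + 0.0655·52 + 0.1501·69 + 0.1648·68 = 104.8461
  x_2 = 0.1062·44 + 0.1420·66 + 1.1991·52 + 0.1786·69 + 0.1832·68 = 101.1743
  x_3 = 0.1403·44 + 0.0744·66 + 0.2149·52 + 1.2277·69 + 0.0877·68 = 112.9309
  x_4 = 0.1849·44 + 0.2454·66 + 0.2307·52 + 0.2662·69 + 1.1268·68 = 131.3154
Output multipliers (column sums of L):
  Transport: 1.5783
  Healthcare: 1.7707
  Mining: 1.7830
  Manufacturing: 1.9064
  Chemicals: 1.6934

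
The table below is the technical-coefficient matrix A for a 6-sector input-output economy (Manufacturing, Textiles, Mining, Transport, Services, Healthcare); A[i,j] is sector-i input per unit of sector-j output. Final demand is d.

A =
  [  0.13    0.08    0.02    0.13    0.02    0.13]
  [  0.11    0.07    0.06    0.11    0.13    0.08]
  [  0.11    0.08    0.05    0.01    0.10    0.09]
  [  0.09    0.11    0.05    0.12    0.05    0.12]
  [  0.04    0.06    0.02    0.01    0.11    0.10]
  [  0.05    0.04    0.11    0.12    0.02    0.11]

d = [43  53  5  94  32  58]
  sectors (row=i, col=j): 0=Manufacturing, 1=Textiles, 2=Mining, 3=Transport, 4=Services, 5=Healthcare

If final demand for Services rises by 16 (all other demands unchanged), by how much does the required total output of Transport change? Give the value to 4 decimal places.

1.8805

Form M = I − A:
  [  0.87   -0.08   -0.02   -0.13   -0.02   -0.13]
  [ -0.11    0.93   -0.06   -0.11   -0.13   -0.08]
  [ -0.11   -0.08    0.95   -0.01   -0.10   -0.09]
  [ -0.09   -0.11   -0.05    0.88   -0.05   -0.12]
  [ -0.04   -0.06   -0.02   -0.01    0.89   -0.10]
  [ -0.05   -0.04   -0.11   -0.12   -0.02    0.89]
Leontief inverse L = M⁻¹:
  [  1.2203    0.1546    0.0772    0.2341    0.0772    0.2402]
  [  0.2009    1.1477    0.1141    0.2032    0.2008    0.1940]
  [  0.1815    0.1371    1.0933    0.0824    0.1556    0.1780]
  [  0.1825    0.1871    0.1093    1.2210    0.1175    0.2324]
  [  0.0887    0.1013    0.0550    0.0621    1.1538    0.1656]
  [  0.1266    0.1047    0.1606    0.1985    0.0744    1.2029]
Total output x = L · d:
  x_0 = 1.2203·43 + 0.1546·53 + 0.0772·5 + 0.2341·94 + 0.0772·32 + 0.2402·58 = 99.4636
  x_1 = 0.2009·43 + 1.1477·53 + 0.1141·5 + 0.2032·94 + 0.2008·32 + 0.1940·58 = 106.8136
  x_2 = 0.1815·43 + 0.1371·53 + 1.0933·5 + 0.0824·94 + 0.1556·32 + 0.1780·58 = 43.5850
  x_3 = 0.1825·43 + 0.1871·53 + 0.1093·5 + 1.2210·94 + 0.1175·32 + 0.2324·58 = 150.3225
  x_4 = 0.0887·43 + 0.1013·53 + 0.0550·5 + 0.0621·94 + 1.1538·32 + 0.1656·58 = 61.8229
  x_5 = 0.1266·43 + 0.1047·53 + 0.1606·5 + 0.1985·94 + 0.0744·32 + 1.2029·58 = 102.6014
Δx_3 = L[3,4] · Δd_4 = 0.1175 · 16 = 1.8805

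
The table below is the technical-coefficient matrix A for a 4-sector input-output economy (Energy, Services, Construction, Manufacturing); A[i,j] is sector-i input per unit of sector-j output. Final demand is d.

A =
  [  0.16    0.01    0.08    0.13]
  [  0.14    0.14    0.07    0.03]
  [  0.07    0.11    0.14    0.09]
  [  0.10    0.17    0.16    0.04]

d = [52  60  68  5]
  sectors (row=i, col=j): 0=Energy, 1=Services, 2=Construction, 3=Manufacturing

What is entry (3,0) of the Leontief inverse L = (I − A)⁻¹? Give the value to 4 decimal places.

Form M = I − A:
  [  0.84   -0.01   -0.08   -0.13]
  [ -0.14    0.86   -0.07   -0.03]
  [ -0.07   -0.11    0.86   -0.09]
  [ -0.10   -0.17   -0.16    0.96]
Leontief inverse L = M⁻¹:
  [  1.2371    0.0707    0.1551    0.1843]
  [  0.2202    1.1981    0.1328    0.0797]
  [  0.1490    0.1852    1.2178    0.1401]
  [  0.1927    0.2504    0.2426    1.0983]
Total output x = L · d:
  x_0 = 1.2371·52 + 0.0707·60 + 0.1551·68 + 0.1843·5 = 80.0383
  x_1 = 0.2202·52 + 1.1981·60 + 0.1328·68 + 0.0797·5 = 92.7704
  x_2 = 0.1490·52 + 0.1852·60 + 1.2178·68 + 0.1401·5 = 102.3729
  x_3 = 0.1927·52 + 0.2504·60 + 0.2426·68 + 1.0983·5 = 47.0359

L[3,0] = 0.1927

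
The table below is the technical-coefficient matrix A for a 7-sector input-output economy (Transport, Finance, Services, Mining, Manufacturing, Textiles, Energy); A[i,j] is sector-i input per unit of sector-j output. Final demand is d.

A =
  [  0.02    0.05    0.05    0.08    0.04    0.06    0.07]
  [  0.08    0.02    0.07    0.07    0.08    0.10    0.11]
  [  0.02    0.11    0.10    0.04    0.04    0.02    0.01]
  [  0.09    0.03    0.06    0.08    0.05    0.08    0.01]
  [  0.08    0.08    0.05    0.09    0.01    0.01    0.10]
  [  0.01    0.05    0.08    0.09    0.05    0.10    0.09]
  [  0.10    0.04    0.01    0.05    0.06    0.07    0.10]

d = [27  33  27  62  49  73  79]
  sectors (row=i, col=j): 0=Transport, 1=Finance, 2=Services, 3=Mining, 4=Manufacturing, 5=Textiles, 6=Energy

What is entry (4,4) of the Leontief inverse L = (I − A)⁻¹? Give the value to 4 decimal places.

L[4,4] = 1.0472

Form M = I − A:
  [  0.98   -0.05   -0.05   -0.08   -0.04   -0.06   -0.07]
  [ -0.08    0.98   -0.07   -0.07   -0.08   -0.10   -0.11]
  [ -0.02   -0.11    0.90   -0.04   -0.04   -0.02   -0.01]
  [ -0.09   -0.03   -0.06    0.92   -0.05   -0.08   -0.01]
  [ -0.08   -0.08   -0.05   -0.09    0.99   -0.01   -0.10]
  [ -0.01   -0.05   -0.08   -0.09   -0.05    0.90   -0.09]
  [ -0.10   -0.04   -0.01   -0.05   -0.06   -0.07    0.90]
Leontief inverse L = M⁻¹:
  [  1.0590    0.0834    0.0880    0.1254    0.0715    0.1026    0.1131]
  [  0.1315    1.0700    0.1222    0.1349    0.1220    0.1572    0.1731]
  [  0.0536    0.1437    1.1401    0.0802    0.0697    0.0566    0.0487]
  [  0.1248    0.0677    0.1037    1.1304    0.0813    0.1237    0.0531]
  [  0.1254    0.1154    0.0903    0.1399    1.0472    0.0588    0.1486]
  [  0.0577    0.0940    0.1295    0.1473    0.0896    1.1536    0.1444]
  [  0.1439    0.0772    0.0497    0.1044    0.0954    0.1195    1.1560]
Total output x = L · d:
  x_0 = 1.0590·27 + 0.0834·33 + 0.0880·27 + 0.1254·62 + 0.0715·49 + 0.1026·73 + 0.1131·79 = 61.4243
  x_1 = 0.1315·27 + 1.0700·33 + 0.1222·27 + 0.1349·62 + 0.1220·49 + 0.1572·73 + 0.1731·79 = 81.6469
  x_2 = 0.0536·27 + 0.1437·33 + 1.1401·27 + 0.0802·62 + 0.0697·49 + 0.0566·73 + 0.0487·79 = 53.3321
  x_3 = 0.1248·27 + 0.0677·33 + 0.1037·27 + 1.1304·62 + 0.0813·49 + 0.1237·73 + 0.0531·79 = 95.6885
  x_4 = 0.1254·27 + 0.1154·33 + 0.0903·27 + 0.1399·62 + 1.0472·49 + 0.0588·73 + 0.1486·79 = 85.6510
  x_5 = 0.0577·27 + 0.0940·33 + 0.1295·27 + 0.1473·62 + 0.0896·49 + 1.1536·73 + 0.1444·79 = 117.2947
  x_6 = 0.1439·27 + 0.0772·33 + 0.0497·27 + 0.1044·62 + 0.0954·49 + 0.1195·73 + 1.1560·79 = 118.9731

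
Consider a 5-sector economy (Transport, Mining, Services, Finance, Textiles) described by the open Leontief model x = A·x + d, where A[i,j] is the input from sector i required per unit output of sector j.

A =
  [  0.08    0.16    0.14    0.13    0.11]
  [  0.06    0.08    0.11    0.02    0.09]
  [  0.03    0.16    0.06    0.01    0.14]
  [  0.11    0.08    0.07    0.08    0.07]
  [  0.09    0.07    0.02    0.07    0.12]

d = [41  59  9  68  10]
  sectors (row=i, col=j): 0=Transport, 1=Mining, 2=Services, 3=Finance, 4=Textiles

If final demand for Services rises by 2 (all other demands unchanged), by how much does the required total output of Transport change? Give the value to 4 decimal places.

0.4460

Form M = I − A:
  [  0.92   -0.16   -0.14   -0.13   -0.11]
  [ -0.06    0.92   -0.11   -0.02   -0.09]
  [ -0.03   -0.16    0.94   -0.01   -0.14]
  [ -0.11   -0.08   -0.07    0.92   -0.07]
  [ -0.09   -0.07   -0.02   -0.07    0.88]
Leontief inverse L = M⁻¹:
  [  1.1564    0.2733    0.2230    0.1887    0.2230]
  [  0.1020    1.1488    0.1570    0.0532    0.1594]
  [  0.0770    0.2264    1.1096    0.0441    0.2128]
  [  0.1637    0.1602    0.1301    1.1262    0.1471]
  [  0.1412    0.1372    0.0709    0.1141    1.1884]
Total output x = L · d:
  x_0 = 1.1564·41 + 0.2733·59 + 0.2230·9 + 0.1887·68 + 0.2230·10 = 80.6090
  x_1 = 0.1020·41 + 1.1488·59 + 0.1570·9 + 0.0532·68 + 0.1594·10 = 78.5850
  x_2 = 0.0770·41 + 0.2264·59 + 1.1096·9 + 0.0441·68 + 0.2128·10 = 31.6265
  x_3 = 0.1637·41 + 0.1602·59 + 0.1301·9 + 1.1262·68 + 0.1471·10 = 95.3905
  x_4 = 0.1412·41 + 0.1372·59 + 0.0709·9 + 0.1141·68 + 1.1884·10 = 34.1655
Δx_0 = L[0,2] · Δd_2 = 0.2230 · 2 = 0.4460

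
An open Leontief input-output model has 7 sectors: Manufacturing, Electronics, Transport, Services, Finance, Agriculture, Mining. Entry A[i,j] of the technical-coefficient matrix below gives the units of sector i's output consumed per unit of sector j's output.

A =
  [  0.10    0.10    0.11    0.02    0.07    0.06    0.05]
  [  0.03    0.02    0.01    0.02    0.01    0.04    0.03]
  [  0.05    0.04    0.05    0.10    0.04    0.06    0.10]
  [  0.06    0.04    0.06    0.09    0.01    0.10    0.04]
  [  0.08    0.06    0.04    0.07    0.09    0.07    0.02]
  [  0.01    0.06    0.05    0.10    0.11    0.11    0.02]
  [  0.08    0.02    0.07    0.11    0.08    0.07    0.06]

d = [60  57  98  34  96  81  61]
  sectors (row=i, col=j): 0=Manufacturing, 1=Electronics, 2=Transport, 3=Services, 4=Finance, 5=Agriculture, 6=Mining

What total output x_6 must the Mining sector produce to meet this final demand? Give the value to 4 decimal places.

Form M = I − A:
  [  0.90   -0.10   -0.11   -0.02   -0.07   -0.06   -0.05]
  [ -0.03    0.98   -0.01   -0.02   -0.01   -0.04   -0.03]
  [ -0.05   -0.04    0.95   -0.10   -0.04   -0.06   -0.10]
  [ -0.06   -0.04   -0.06    0.91   -0.01   -0.10   -0.04]
  [ -0.08   -0.06   -0.04   -0.07    0.91   -0.07   -0.02]
  [ -0.01   -0.06   -0.05   -0.10   -0.11    0.89   -0.02]
  [ -0.08   -0.02   -0.07   -0.11   -0.08   -0.07    0.94]
Leontief inverse L = M⁻¹:
  [  1.1501    0.1436    0.1578    0.0792    0.1204    0.1202    0.0910]
  [  0.0455    1.0341    0.0262    0.0405    0.0275    0.0613    0.0418]
  [  0.0948    0.0760    1.0942    0.1599    0.0842    0.1188    0.1350]
  [  0.0967    0.0746    0.0997    1.1431    0.0501    0.1546    0.0711]
  [  0.1225    0.0988    0.0809    0.1207    1.1338    0.1248    0.0502]
  [  0.0503    0.0976    0.0889    0.1599    0.1567    1.1716    0.0503]
  [  0.1314    0.0643    0.1206    0.1755    0.1311    0.1363    1.0989]
Total output x = L · d:
  x_0 = 1.1501·60 + 0.1436·57 + 0.1578·98 + 0.0792·34 + 0.1204·96 + 0.1202·81 + 0.0910·61 = 122.1892
  x_1 = 0.0455·60 + 1.0341·57 + 0.0262·98 + 0.0405·34 + 0.0275·96 + 0.0613·81 + 0.0418·61 = 75.7744
  x_2 = 0.0948·60 + 0.0760·57 + 1.0942·98 + 0.1599·34 + 0.0842·96 + 0.1188·81 + 0.1350·61 = 148.6330
  x_3 = 0.0967·60 + 0.0746·57 + 0.0997·98 + 1.1431·34 + 0.0501·96 + 0.1546·81 + 0.0711·61 = 80.3566
  x_4 = 0.1225·60 + 0.0988·57 + 0.0809·98 + 0.1207·34 + 1.1338·96 + 0.1248·81 + 0.0502·61 = 147.0260
  x_5 = 0.0503·60 + 0.0976·57 + 0.0889·98 + 0.1599·34 + 0.1567·96 + 1.1716·81 + 0.0503·61 = 135.7399
  x_6 = 0.1314·60 + 0.0643·57 + 0.1206·98 + 0.1755·34 + 0.1311·96 + 0.1363·81 + 1.0989·61 = 119.9979

119.9979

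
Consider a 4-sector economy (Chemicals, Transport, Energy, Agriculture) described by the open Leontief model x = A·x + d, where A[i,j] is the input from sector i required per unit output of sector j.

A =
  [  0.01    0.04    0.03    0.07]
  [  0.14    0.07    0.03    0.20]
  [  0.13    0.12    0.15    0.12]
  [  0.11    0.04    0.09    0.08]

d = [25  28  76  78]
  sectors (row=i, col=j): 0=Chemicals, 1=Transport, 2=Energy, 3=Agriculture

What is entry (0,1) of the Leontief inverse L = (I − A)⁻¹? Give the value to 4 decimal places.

L[0,1] = 0.0550

Form M = I − A:
  [  0.99   -0.04   -0.03   -0.07]
  [ -0.14    0.93   -0.03   -0.20]
  [ -0.13   -0.12    0.85   -0.12]
  [ -0.11   -0.04   -0.09    0.92]
Leontief inverse L = M⁻¹:
  [  1.0351    0.0550    0.0487    0.0971]
  [  0.1953    1.1046    0.0739    0.2646]
  [  0.2074    0.1745    1.2124    0.2118]
  [  0.1525    0.0717    0.1276    1.1308]
Total output x = L · d:
  x_0 = 1.0351·25 + 0.0550·28 + 0.0487·76 + 0.0971·78 = 38.6923
  x_1 = 0.1953·25 + 1.1046·28 + 0.0739·76 + 0.2646·78 = 62.0683
  x_2 = 0.2074·25 + 0.1745·28 + 1.2124·76 + 0.2118·78 = 118.7352
  x_3 = 0.1525·25 + 0.0717·28 + 0.1276·76 + 1.1308·78 = 103.7229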